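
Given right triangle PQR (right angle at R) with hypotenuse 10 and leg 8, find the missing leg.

QR = sqrt(10^2 - 8^2) = sqrt(36) = 6

6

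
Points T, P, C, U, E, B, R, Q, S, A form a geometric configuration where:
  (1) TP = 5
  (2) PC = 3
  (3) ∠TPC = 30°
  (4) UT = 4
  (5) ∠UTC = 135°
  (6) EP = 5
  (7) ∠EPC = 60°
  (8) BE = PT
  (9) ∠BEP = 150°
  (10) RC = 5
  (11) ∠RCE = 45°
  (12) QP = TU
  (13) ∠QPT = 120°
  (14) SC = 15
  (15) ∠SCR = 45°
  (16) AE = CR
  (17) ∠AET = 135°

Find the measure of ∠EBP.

From the given relations: BE = PT = 5.
Step 1: By the law of cosines on triangle BEP: BP² = 5² + 5² − 2·5·5·cos(150°) = 93.3, so BP ≈ 9.66.
Step 2: By the inverse law of cosines on triangle EBP: cos(∠EBP) = (5² + 9.66² − 5²) / (2·5·9.66) = 93.3/96.59 = 0.9659, so ∠EBP = 15°.

Therefore, the measure of angle ∠EBP = 15°.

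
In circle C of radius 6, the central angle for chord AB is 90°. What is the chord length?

Chord = 2(6) sin(45°) = 6*sqrt(2)

6*sqrt(2)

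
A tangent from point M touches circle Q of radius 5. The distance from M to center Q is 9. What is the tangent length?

Let T be the point of tangency. Then QT ⊥ MT (radius ⊥ tangent).
In right triangle QTM: QM² = QT² + MT²
9² = 5² + MT²
MT² = 56, MT = 2*sqrt(14)

2*sqrt(14)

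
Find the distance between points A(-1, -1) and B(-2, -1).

d = sqrt((-2 - -1)^2 + (-1 - -1)^2)
d = sqrt(-1^2 + 0^2)
d = sqrt(1 + 0)
d = sqrt(1) = 1

1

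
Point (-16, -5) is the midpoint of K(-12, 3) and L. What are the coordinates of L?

Using the midpoint formula: M = ((x1 + x2)/2, (y1 + y2)/2)
We know M = (-16, -5) and K = (-12, 3)
For x: -16 = (-12 + x2)/2, so x2 = 2*-16 - -12 = -20
For y: -5 = (3 + y2)/2, so y2 = 2*-5 - 3 = -13
L = (-20, -13)

(-20, -13)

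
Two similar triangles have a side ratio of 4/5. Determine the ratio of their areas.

Area scales with the square of linear dimensions. If every length is multiplied by 4/5, then the area is multiplied by (4/5)^2 = 16/25.
The area ratio is 16:25.

16:25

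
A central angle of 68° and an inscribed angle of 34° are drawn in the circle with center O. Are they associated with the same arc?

By the inscribed angle theorem, if both angles subtend the same arc, the inscribed angle must be half the central angle.
Half of 68° = 34°, which equals the given inscribed angle of 34°.
Therefore, yes, they correspond to the same arc.

Yes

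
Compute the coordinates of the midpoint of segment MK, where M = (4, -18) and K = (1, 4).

M = ((x₁ + x₂)/2, (y₁ + y₂)/2)
= ((4 + 1)/2, (-18 + 4)/2)
= (5/2, -14/2) = (5/2, -7)

(5/2, -7)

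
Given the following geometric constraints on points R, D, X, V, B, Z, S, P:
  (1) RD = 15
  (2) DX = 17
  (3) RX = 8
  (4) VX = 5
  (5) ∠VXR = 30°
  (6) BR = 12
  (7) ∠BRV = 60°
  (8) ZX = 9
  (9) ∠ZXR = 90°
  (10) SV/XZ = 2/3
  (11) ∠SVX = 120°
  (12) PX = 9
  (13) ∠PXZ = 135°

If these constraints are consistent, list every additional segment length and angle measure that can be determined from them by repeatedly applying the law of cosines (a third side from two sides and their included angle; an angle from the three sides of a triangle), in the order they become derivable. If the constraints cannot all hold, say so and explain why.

The constraints are consistent. Derivable facts, in order:
After 1 step:
- RV ≈ 4.44
- RZ = √145
- XS = √91
- ZP ≈ 16.63
- ∠DRX = 90°
- ∠DXR = 61.93°
- ∠RDX = 28.07°
After 2 steps:
- VB ≈ 10.51
- ∠PZX = 22.5°
- ∠RVX = 115.74°
- ∠RZX = 41.63°
- ∠SXV = 33°
- ∠VRX = 34.26°
- ∠VSX = 27°
- ∠XPZ = 22.5°
- ∠XRZ = 48.37°
After 3 steps:
- ∠BVR = 98.53°
- ∠RBV = 21.47°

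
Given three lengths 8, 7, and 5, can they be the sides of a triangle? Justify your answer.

Yes.
The triangle inequality requires that the sum of any two sides exceeds the third.
Here 5 + 7 = 12 > 8, so the condition is met.

Yes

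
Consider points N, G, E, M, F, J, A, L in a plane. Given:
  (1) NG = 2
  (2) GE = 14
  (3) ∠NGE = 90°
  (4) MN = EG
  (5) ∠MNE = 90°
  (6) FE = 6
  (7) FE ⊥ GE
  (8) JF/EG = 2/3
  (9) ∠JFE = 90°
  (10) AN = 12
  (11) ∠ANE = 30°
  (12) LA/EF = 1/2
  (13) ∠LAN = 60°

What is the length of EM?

From the given relations: MN = EG = 14.
Step 1: By the law of cosines on triangle EGN: EN² = 14² + 2² − 2·14·2·cos(90°) = 200, so EN = 10·√2.
Step 2: By the law of cosines on triangle ENM: EM² = (10·√2)² + 14² − 2·10·√2·14·cos(90°) = 396, so EM = 6·√11.

Therefore, the length of EM = 6·√11.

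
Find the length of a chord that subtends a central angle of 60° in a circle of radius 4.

Chord = 2(4) sin(30°) = 4

4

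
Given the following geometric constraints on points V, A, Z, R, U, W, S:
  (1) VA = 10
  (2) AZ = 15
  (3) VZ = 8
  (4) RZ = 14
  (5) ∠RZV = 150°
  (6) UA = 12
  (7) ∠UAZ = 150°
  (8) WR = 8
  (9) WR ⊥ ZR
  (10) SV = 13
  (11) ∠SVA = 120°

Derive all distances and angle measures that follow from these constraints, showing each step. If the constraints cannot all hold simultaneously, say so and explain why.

The constraints are consistent.

Step 1: From VZ = 8, ZR = 14, and ∠VZR = 150°, by the law of cosines:
  VR² = VZ² + ZR² - 2·VZ·ZR·cos(150°) = 64 + 196 + 194 = 454
  VR ≈ 21.31

Step 2: From AV = 10, VS = 13, and ∠AVS = 120°, by the law of cosines:
  AS² = AV² + VS² - 2·AV·VS·cos(120°) = 100 + 169 + 130 = 399
  AS ≈ 19.97

Step 3: From ZA = 15, AU = 12, and ∠ZAU = 150°, by the law of cosines:
  ZU² = ZA² + AU² - 2·ZA·AU·cos(150°) = 225 + 144 + 311.8 = 680.8
  ZU ≈ 26.09

Step 4: From ZR = 14, RW = 8, and ∠ZRW = 90°, by the law of cosines:
  ZW² = ZR² + RW² - 2·ZR·RW·cos(90°) = 196 + 64 - 0 = 260
  ZW = 2·√65

Step 5: From VA = 10, VZ = 8, AZ = 15, by the inverse law of cosines:
  cos(∠AVZ) = (VA² + VZ² - AZ²) / (2·VA·VZ)
  ∠AVZ = 112.41°

Step 6: From AV = 10, AZ = 15, VZ = 8, by the inverse law of cosines:
  cos(∠VAZ) = (AV² + AZ² - VZ²) / (2·AV·AZ)
  ∠VAZ = 29.54°

Step 7: From ZA = 15, ZV = 8, AV = 10, by the inverse law of cosines:
  cos(∠AZV) = (ZA² + ZV² - AV²) / (2·ZA·ZV)
  ∠AZV = 38.05°

Step 8: From VR = 21.31, VZ = 8, RZ = 14, by the inverse law of cosines:
  cos(∠RVZ) = (VR² + VZ² - RZ²) / (2·VR·VZ)
  ∠RVZ = 19.18°

Step 9: From AS = 19.97, AV = 10, SV = 13, by the inverse law of cosines:
  cos(∠SAV) = (AS² + AV² - SV²) / (2·AS·AV)
  ∠SAV = 34.31°

Step 10: From ZA = 15, ZU = 26.09, AU = 12, by the inverse law of cosines:
  cos(∠AZU) = (ZA² + ZU² - AU²) / (2·ZA·ZU)
  ∠AZU = 13.29°

Step 11: From ZR = 14, ZW = 2·√65, RW = 8, by the inverse law of cosines:
  cos(∠RZW) = (ZR² + ZW² - RW²) / (2·ZR·ZW)
  ∠RZW = 29.74°

Step 12: From RV = 21.31, RZ = 14, VZ = 8, by the inverse law of cosines:
  cos(∠VRZ) = (RV² + RZ² - VZ²) / (2·RV·RZ)
  ∠VRZ = 10.82°

Step 13: From UA = 12, UZ = 26.09, AZ = 15, by the inverse law of cosines:
  cos(∠AUZ) = (UA² + UZ² - AZ²) / (2·UA·UZ)
  ∠AUZ = 16.71°

Step 14: From WR = 8, WZ = 2·√65, RZ = 14, by the inverse law of cosines:
  cos(∠RWZ) = (WR² + WZ² - RZ²) / (2·WR·WZ)
  ∠RWZ = 60.26°

Step 15: From SA = 19.97, SV = 13, AV = 10, by the inverse law of cosines:
  cos(∠ASV) = (SA² + SV² - AV²) / (2·SA·SV)
  ∠ASV = 25.69°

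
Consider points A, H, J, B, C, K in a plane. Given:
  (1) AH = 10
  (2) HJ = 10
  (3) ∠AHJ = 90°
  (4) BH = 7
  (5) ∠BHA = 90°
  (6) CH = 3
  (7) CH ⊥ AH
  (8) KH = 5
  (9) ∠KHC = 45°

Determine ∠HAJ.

Step 1: By the law of cosines on triangle AHJ: AJ² = 10² + 10² − 2·10·10·cos(90°) = 200, so AJ = 10·√2.
Step 2: By the inverse law of cosines on triangle HAJ: cos(∠HAJ) = (10² + (10·√2)² − 10²) / (2·10·10·√2) = 200/282.84 = 0.7071, so ∠HAJ = 45°.

Therefore, the measure of angle ∠HAJ = 45°.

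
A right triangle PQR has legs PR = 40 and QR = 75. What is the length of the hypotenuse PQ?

In a right triangle, the square of the hypotenuse equals the sum of the squares of the two legs.
The legs are 40 and 75, so the hypotenuse = sqrt(1600 + 5625) = sqrt(7225) = 85.

85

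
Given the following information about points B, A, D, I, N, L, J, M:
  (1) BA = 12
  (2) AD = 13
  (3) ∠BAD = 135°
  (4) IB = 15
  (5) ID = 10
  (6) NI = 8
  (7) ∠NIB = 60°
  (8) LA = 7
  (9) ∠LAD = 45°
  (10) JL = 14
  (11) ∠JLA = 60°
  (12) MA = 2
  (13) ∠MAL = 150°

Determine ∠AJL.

Step 1: By the law of cosines on triangle JLA: JA² = 14² + 7² − 2·14·7·cos(60°) = 147, so JA = 7·√3.
Step 2: By the inverse law of cosines on triangle AJL: cos(∠AJL) = ((7·√3)² + 14² − 7²) / (2·7·√3·14) = 294/339.48 = 0.866, so ∠AJL = 30°.

Therefore, the measure of angle ∠AJL = 30°.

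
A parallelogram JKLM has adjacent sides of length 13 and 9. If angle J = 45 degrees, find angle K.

Consecutive angles are supplementary: angle K = 180 - 45 = 135 degrees.

135 degrees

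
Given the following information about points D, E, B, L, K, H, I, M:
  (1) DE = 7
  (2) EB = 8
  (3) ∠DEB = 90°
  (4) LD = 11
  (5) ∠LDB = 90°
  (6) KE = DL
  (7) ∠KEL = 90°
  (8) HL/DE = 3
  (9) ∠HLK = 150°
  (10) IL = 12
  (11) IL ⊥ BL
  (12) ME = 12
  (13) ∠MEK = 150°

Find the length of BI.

Step 1: By the law of cosines on triangle BED: BD² = 8² + 7² − 2·8·7·cos(90°) = 113, so BD = √113.
Step 2: By the law of cosines on triangle LDB: LB² = 11² + √113² − 2·11·√113·cos(90°) = 234, so LB = 3·√26.
Step 3: By the law of cosines on triangle BLI: BI² = (3·√26)² + 12² − 2·3·√26·12·cos(90°) = 378, so BI = 3·√42.

Therefore, the length of BI = 3·√42.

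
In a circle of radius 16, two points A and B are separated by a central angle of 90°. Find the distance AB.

Chord = 2(16) sin(45°) = 16*sqrt(2)

16*sqrt(2)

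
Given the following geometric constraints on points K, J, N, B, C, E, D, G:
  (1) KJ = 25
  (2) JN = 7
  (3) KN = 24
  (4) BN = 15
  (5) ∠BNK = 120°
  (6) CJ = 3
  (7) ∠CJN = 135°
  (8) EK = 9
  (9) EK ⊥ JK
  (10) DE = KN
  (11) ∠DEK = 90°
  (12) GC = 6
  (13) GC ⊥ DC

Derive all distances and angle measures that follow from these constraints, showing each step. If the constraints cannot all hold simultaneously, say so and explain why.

The constraints are consistent.

From the given relations:
  DE = KN = 24

Step 1: From KN = 24, NB = 15, and ∠KNB = 120°, by the law of cosines:
  KB² = KN² + NB² - 2·KN·NB·cos(120°) = 576 + 225 + 360 = 1161
  KB = 3·√129

Step 2: From KE = 9, ED = 24, and ∠KED = 90°, by the law of cosines:
  KD² = KE² + ED² - 2·KE·ED·cos(90°) = 81 + 576 - 0 = 657
  KD = 3·√73

Step 3: From JK = 25, KE = 9, and ∠JKE = 90°, by the law of cosines:
  JE² = JK² + KE² - 2·JK·KE·cos(90°) = 625 + 81 - 0 = 706
  JE ≈ 26.57

Step 4: From NJ = 7, JC = 3, and ∠NJC = 135°, by the law of cosines:
  NC² = NJ² + JC² - 2·NJ·JC·cos(135°) = 49 + 9 + 29.7 = 87.7
  NC ≈ 9.36

Step 5: From KJ = 25, KN = 24, JN = 7, by the inverse law of cosines:
  cos(∠JKN) = (KJ² + KN² - JN²) / (2·KJ·KN)
  ∠JKN = 16.26°

Step 6: From JK = 25, JN = 7, KN = 24, by the inverse law of cosines:
  cos(∠KJN) = (JK² + JN² - KN²) / (2·JK·JN)
  ∠KJN = 73.74°

Step 7: From NJ = 7, NK = 24, JK = 25, by the inverse law of cosines:
  cos(∠JNK) = (NJ² + NK² - JK²) / (2·NJ·NK)
  ∠JNK = 90°

Step 8: From KB = 3·√129, KN = 24, BN = 15, by the inverse law of cosines:
  cos(∠BKN) = (KB² + KN² - BN²) / (2·KB·KN)
  ∠BKN = 22.41°

Step 9: From KD = 3·√73, KE = 9, DE = 24, by the inverse law of cosines:
  cos(∠DKE) = (KD² + KE² - DE²) / (2·KD·KE)
  ∠DKE = 69.44°

Step 10: From JE = 26.57, JK = 25, EK = 9, by the inverse law of cosines:
  cos(∠EJK) = (JE² + JK² - EK²) / (2·JE·JK)
  ∠EJK = 19.8°

Step 11: From NC = 9.36, NJ = 7, CJ = 3, by the inverse law of cosines:
  cos(∠CNJ) = (NC² + NJ² - CJ²) / (2·NC·NJ)
  ∠CNJ = 13.09°

Step 12: From BK = 3·√129, BN = 15, KN = 24, by the inverse law of cosines:
  cos(∠KBN) = (BK² + BN² - KN²) / (2·BK·BN)
  ∠KBN = 37.59°

Step 13: From CJ = 3, CN = 9.36, JN = 7, by the inverse law of cosines:
  cos(∠JCN) = (CJ² + CN² - JN²) / (2·CJ·CN)
  ∠JCN = 31.91°

Step 14: From EJ = 26.57, EK = 9, JK = 25, by the inverse law of cosines:
  cos(∠JEK) = (EJ² + EK² - JK²) / (2·EJ·EK)
  ∠JEK = 70.2°

Step 15: From DE = 24, DK = 3·√73, EK = 9, by the inverse law of cosines:
  cos(∠EDK) = (DE² + DK² - EK²) / (2·DE·DK)
  ∠EDK = 20.56°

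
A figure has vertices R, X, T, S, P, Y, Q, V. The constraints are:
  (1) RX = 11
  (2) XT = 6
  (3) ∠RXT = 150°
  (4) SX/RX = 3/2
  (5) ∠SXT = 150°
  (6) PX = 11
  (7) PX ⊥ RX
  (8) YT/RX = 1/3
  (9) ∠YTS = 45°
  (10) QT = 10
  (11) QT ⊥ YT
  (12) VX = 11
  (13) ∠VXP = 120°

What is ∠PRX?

Step 1: By the law of cosines on triangle RXP: RP² = 11² + 11² − 2·11·11·cos(90°) = 242, so RP = 11·√2.
Step 2: By the inverse law of cosines on triangle PRX: cos(∠PRX) = ((11·√2)² + 11² − 11²) / (2·11·√2·11) = 242/342.24 = 0.7071, so ∠PRX = 45°.

Therefore, the measure of angle ∠PRX = 45°.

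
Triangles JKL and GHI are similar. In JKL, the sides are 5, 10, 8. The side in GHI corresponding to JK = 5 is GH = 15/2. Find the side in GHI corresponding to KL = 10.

k = 15/2/5 = 3/2. HI = 3/2 * 10 = 15.

15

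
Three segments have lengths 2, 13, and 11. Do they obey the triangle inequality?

No.
The triangle inequality is violated: 2 + 11 = 13 ≤ 13.
These lengths cannot form a triangle.

No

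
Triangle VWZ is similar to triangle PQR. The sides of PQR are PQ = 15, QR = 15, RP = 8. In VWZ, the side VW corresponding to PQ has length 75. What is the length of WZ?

Since the triangles are similar, the ratio of corresponding sides is constant.
Scale factor k = VW / PQ = 75 / 15 = 5
WZ = k * QR = 5 * 15 = 75

75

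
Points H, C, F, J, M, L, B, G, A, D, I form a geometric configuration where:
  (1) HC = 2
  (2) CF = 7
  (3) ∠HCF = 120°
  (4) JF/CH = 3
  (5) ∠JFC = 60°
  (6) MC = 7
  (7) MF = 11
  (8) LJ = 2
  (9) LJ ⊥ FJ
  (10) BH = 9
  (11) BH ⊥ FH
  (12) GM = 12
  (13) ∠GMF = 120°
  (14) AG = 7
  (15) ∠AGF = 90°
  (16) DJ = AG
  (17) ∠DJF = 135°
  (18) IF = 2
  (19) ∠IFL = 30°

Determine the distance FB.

Step 1: By the law of cosines on triangle FCH: FH² = 7² + 2² − 2·7·2·cos(120°) = 67, so FH = √67.
Step 2: By the law of cosines on triangle FHB: FB² = √67² + 9² − 2·√67·9·cos(90°) = 148, so FB = 2·√37.

Therefore, the length of FB = 2·√37.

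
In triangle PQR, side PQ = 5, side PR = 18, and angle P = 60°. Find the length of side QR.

When two sides and the included angle are known, the law of cosines gives the third side.
c^2 = a^2 + b^2 - 2ab cos(C) generalizes the Pythagorean theorem to non-right triangles.
Here: QR^2 = 25 + 324 - 180*(1/2) = 259
QR = sqrt(259)

sqrt(259)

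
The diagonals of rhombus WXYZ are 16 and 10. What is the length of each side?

Half-diagonals are 8 and 5. side = sqrt(8^2 + 5^2) = sqrt(89)

sqrt(89)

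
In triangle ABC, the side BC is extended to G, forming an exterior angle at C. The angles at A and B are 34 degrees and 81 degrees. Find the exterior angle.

By the exterior angle theorem, an exterior angle of a triangle equals the sum of the two remote interior angles.
Exterior angle = angle A + angle B
Exterior angle = 34 + 81 = 115 degrees

115 degrees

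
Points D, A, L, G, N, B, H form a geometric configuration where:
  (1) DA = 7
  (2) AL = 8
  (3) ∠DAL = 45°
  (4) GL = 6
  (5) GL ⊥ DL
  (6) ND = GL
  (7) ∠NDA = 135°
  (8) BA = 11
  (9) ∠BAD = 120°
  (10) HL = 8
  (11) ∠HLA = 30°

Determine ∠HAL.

Step 1: By the law of cosines on triangle ALH: AH² = 8² + 8² − 2·8·8·cos(30°) = 17.15, so AH ≈ 4.14.
Step 2: By the inverse law of cosines on triangle HAL: cos(∠HAL) = (4.14² + 8² − 8²) / (2·4.14·8) = 17.15/66.26 = 0.2588, so ∠HAL = 75°.

Therefore, the measure of angle ∠HAL = 75°.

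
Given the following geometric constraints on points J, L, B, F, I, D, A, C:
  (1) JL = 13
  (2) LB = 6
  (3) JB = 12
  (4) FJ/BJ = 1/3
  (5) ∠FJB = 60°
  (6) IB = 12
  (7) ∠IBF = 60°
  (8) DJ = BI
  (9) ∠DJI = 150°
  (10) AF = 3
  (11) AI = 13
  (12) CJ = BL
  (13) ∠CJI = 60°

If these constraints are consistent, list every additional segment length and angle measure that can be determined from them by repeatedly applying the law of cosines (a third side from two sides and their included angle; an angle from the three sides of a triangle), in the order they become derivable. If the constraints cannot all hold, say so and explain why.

The constraints are consistent. Derivable facts, in order:
After 1 step:
- BF = 4·√7
- ∠BJL = 27.4°
- ∠BLJ = 66.98°
- ∠JBL = 85.62°
After 2 steps:
- FI ≈ 11.36
- ∠BFJ = 100.89°
- ∠FBJ = 19.11°
After 3 steps:
- ∠AFI = 117.05°
- ∠AIF = 11.86°
- ∠BFI = 66.2°
- ∠BIF = 53.8°
- ∠FAI = 51.09°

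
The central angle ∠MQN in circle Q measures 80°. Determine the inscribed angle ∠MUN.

An inscribed angle intercepts an arc from a point on the circle, while the central angle intercepts the same arc from the center.
The inscribed angle is always half the central angle: 80° / 2 = 40°.

40°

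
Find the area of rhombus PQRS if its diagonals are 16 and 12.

Area of a rhombus = (d1 * d2) / 2
Area = (16 * 12) / 2
Area = 192 / 2
Area = 96

96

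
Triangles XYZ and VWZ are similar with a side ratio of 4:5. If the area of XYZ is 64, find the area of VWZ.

Area ratio = (4/5)^2 = 16/25. Area of VWZ = 64 * 25/16 = 100.

100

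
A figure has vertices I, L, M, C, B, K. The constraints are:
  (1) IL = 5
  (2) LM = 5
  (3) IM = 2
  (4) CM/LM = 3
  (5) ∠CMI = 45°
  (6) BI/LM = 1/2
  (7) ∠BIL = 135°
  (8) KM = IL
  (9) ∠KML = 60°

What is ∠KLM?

From the given relations: KM = IL = 5.
Step 1: By the law of cosines on triangle LMK: LK² = 5² + 5² − 2·5·5·cos(60°) = 25, so LK = 5.
Step 2: By the inverse law of cosines on triangle KLM: cos(∠KLM) = (5² + 5² − 5²) / (2·5·5) = 25/50 = 0.5, so ∠KLM = 60°.

Therefore, the measure of angle ∠KLM = 60°.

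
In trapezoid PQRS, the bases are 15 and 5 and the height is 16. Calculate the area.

Area of a trapezoid = (base1 + base2) * height / 2
Area = (15 + 5) * 16 / 2
Area = 20 * 16 / 2
Area = 320 / 2
Area = 160

160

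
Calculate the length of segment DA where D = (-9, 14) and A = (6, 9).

The horizontal distance is |6 - -9| = 15 and the vertical distance is |9 - 14| = 5.
By the Pythagorean theorem, d = sqrt(15^2 + 5^2) = sqrt(250) = 5*sqrt(10).

5*sqrt(10)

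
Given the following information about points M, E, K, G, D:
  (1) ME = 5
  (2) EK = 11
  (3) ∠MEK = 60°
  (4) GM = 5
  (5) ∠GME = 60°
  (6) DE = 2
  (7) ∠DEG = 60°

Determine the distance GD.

Step 1: By the law of cosines on triangle EMG: EG² = 5² + 5² − 2·5·5·cos(60°) = 25, so EG = 5.
Step 2: By the law of cosines on triangle GED: GD² = 5² + 2² − 2·5·2·cos(60°) = 19, so GD = √19.

Therefore, the length of GD = √19.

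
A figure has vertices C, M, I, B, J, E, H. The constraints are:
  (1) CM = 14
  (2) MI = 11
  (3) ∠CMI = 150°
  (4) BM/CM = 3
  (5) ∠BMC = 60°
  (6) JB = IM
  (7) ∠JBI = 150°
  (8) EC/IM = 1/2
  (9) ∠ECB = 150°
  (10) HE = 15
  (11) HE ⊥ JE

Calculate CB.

From the given relations: BM = 3·CM = 3·14 = 42.
Step 1: By the law of cosines on triangle CMB: CB² = 14² + 42² − 2·14·42·cos(60°) = 1372, so CB = 14·√7.

Therefore, the length of CB = 14·√7.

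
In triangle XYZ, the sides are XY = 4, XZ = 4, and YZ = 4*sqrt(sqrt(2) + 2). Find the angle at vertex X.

By the inverse law of cosines: cos(X) = (XY² + XZ² - YZ²) / (2 × XY × XZ)
cos(X) = (4² + 4² - (4*sqrt(sqrt(2) + 2))²) / (2 × 4 × 4)
cos(X) = (16 + 16 - (16*sqrt(2) + 32)) / 32
cos(X) = -sqrt(2)/2
X = arccos(-sqrt(2)/2) = 135°

135°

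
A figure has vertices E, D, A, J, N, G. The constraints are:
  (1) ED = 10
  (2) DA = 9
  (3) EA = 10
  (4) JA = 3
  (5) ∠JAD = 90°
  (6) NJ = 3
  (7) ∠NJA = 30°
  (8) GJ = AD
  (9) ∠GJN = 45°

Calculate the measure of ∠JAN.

Step 1: By the law of cosines on triangle AJN: AN² = 3² + 3² − 2·3·3·cos(30°) = 2.41, so AN ≈ 1.55.
Step 2: By the inverse law of cosines on triangle JAN: cos(∠JAN) = (3² + 1.55² − 3²) / (2·3·1.55) = 2.41/9.32 = 0.2588, so ∠JAN = 75°.

Therefore, the measure of angle ∠JAN = 75°.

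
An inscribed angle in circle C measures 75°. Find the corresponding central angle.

By the inscribed angle theorem, the central angle is twice the inscribed angle.
Central angle = 2 × 75° = 150°

150°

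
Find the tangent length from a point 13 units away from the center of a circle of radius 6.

tangent = √(d² - r²) = √(13² - 6²) = √(169 - 36) = √133 = sqrt(133)

sqrt(133)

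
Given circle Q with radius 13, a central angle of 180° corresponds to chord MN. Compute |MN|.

Chord length = 2r sin(θ/2)
= 2 × 13 × sin(180°/2)
= 2 × 13 × sin(90°)
= 26

26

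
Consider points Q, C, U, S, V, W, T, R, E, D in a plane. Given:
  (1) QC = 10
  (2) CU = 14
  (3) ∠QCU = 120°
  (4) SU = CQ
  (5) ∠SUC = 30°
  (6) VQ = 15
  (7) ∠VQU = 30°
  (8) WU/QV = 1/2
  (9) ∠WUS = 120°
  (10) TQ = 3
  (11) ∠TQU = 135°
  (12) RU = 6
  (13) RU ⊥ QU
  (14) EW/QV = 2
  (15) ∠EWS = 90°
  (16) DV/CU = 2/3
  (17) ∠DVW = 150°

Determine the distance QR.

Step 1: By the law of cosines on triangle UCQ: UQ² = 14² + 10² − 2·14·10·cos(120°) = 436, so UQ = 2·√109.
Step 2: By the law of cosines on triangle QUR: QR² = (2·√109)² + 6² − 2·2·√109·6·cos(90°) = 472, so QR = 2·√118.

Therefore, the length of QR = 2·√118.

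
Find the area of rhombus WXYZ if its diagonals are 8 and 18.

The diagonals of a rhombus divide it into four right triangles.
Each triangle has legs 8/ 2 = 4 and 18/2 = 9, so each has area (1/2)*4*9 = 18.
Four such triangles give total area = (d1 * d2) / 2 = 72.

72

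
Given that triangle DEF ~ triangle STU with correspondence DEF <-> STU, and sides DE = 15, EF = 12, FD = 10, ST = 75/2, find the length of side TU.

Since the triangles are similar, the ratio of corresponding sides is constant.
Scale factor k = ST / DE = 75/2 / 15 = 5/2
TU = k * EF = 5/2 * 12 = 30

30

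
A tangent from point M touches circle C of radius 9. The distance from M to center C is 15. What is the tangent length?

Let T be the point of tangency. Then CT ⊥ MT (radius ⊥ tangent).
In right triangle CTM: CM² = CT² + MT²
15² = 9² + MT²
MT² = 144, MT = 12

12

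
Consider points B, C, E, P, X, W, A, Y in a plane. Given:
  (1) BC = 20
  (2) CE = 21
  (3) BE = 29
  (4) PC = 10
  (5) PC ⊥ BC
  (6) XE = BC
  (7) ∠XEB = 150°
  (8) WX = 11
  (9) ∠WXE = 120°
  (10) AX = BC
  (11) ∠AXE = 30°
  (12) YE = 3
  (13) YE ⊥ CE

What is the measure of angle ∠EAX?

From the given relations: AX = BC = 20; XE = BC = 20.
Step 1: By the law of cosines on triangle AXE: AE² = 20² + 20² − 2·20·20·cos(30°) = 107.18, so AE ≈ 10.35.
Step 2: By the inverse law of cosines on triangle EAX: cos(∠EAX) = (10.35² + 20² − 20²) / (2·10.35·20) = 107.18/414.11 = 0.2588, so ∠EAX = 75°.

Therefore, the measure of angle ∠EAX = 75°.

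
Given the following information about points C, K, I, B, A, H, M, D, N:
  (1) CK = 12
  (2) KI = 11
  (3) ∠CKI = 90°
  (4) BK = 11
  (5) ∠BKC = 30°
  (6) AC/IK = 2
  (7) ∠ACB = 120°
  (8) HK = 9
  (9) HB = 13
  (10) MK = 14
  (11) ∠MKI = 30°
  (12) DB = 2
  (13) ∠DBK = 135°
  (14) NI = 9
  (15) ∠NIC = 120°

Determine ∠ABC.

From the given relations: AC = 2·IK = 2·11 = 22.
Step 1: By the law of cosines on triangle BKC: BC² = 11² + 12² − 2·11·12·cos(30°) = 36.37, so BC ≈ 6.03.
Step 2: By the law of cosines on triangle BCA: BA² = 6.03² + 22² − 2·6.03·22·cos(120°) = 653.04, so BA ≈ 25.55.
Step 3: By the inverse law of cosines on triangle ABC: cos(∠ABC) = (25.55² + 6.03² − 22²) / (2·25.55·6.03) = 205.41/308.23 = 0.6664, so ∠ABC = 48.21°.

Therefore, the measure of angle ∠ABC = 48.21°.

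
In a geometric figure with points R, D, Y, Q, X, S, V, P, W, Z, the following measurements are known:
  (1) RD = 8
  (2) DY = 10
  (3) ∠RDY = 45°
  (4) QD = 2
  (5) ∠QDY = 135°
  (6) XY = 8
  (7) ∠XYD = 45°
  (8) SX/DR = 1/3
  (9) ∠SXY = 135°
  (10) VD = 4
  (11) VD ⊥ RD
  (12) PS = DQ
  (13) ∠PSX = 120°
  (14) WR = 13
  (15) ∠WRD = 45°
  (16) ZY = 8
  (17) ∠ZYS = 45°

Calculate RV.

Step 1: By the law of cosines on triangle RDV: RV² = 8² + 4² − 2·8·4·cos(90°) = 80, so RV = 4·√5.

Therefore, the length of RV = 4·√5.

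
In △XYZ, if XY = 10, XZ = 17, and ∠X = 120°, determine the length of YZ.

When two sides and the included angle are known, the law of cosines gives the third side.
c^2 = a^2 + b^2 - 2ab cos(C) generalizes the Pythagorean theorem to non-right triangles.
Here: YZ^2 = 100 + 289 - 340*(-1/2) = 559
YZ = sqrt(559)

sqrt(559)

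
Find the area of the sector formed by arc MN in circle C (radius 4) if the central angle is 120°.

Sector area = π(4²)(1/3) = 16*pi/3

16*pi/3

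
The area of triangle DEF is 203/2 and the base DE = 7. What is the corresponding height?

Rearranging the area formula Area = (1/2) * base * height:
height = 2 * Area / base = 2 * 203/2 / 7 = 29.

29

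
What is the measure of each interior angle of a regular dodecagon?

Each interior angle of a regular n-gon is (n - 2) * 180 / n.
For n = 12: (12 - 2) * 180 / 12 = 1800/12 = 150 degrees.

150 degrees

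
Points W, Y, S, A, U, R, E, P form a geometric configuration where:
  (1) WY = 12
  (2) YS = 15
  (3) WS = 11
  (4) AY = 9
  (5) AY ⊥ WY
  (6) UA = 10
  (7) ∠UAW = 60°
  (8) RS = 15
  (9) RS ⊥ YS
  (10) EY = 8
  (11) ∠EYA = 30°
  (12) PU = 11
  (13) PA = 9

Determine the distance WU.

Step 1: By the law of cosines on triangle AYW: AW² = 9² + 12² − 2·9·12·cos(90°) = 225, so AW = 15.
Step 2: By the law of cosines on triangle WAU: WU² = 15² + 10² − 2·15·10·cos(60°) = 175, so WU = 5·√7.

Therefore, the length of WU = 5·√7.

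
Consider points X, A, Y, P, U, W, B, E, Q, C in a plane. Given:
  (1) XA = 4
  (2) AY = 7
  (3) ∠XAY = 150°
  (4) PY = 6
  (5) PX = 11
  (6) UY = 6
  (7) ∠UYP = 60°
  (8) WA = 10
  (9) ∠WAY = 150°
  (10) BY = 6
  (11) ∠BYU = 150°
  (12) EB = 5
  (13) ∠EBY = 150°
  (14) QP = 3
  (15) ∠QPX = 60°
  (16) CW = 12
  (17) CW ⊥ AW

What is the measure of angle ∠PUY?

Step 1: By the law of cosines on triangle UYP: UP² = 6² + 6² − 2·6·6·cos(60°) = 36, so UP = 6.
Step 2: By the inverse law of cosines on triangle PUY: cos(∠PUY) = (6² + 6² − 6²) / (2·6·6) = 36/72 = 0.5, so ∠PUY = 60°.

Therefore, the measure of angle ∠PUY = 60°.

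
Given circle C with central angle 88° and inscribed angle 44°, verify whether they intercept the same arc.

By the inscribed angle theorem, if both angles subtend the same arc, the inscribed angle must be half the central angle.
Half of 88° = 44°, which equals the given inscribed angle of 44°.
Therefore, yes, they correspond to the same arc.

Yes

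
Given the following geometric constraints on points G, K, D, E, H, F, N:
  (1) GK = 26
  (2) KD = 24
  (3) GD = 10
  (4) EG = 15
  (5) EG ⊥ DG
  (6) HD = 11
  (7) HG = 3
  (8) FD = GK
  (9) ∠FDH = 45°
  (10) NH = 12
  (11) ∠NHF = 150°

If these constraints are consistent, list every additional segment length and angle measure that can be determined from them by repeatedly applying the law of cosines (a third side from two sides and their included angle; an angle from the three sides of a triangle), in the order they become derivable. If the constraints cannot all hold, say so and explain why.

The constraints are consistent. Derivable facts, in order:
After 1 step:
- DE = 5·√13
- HF ≈ 19.81
- ∠DGH = 101.54°
- ∠DGK = 67.38°
- ∠DHG = 62.96°
- ∠DKG = 22.62°
- ∠GDH = 15.5°
- ∠GDK = 90°
After 2 steps:
- FN ≈ 30.79
- ∠DEG = 33.69°
- ∠DFH = 23.12°
- ∠DHF = 111.88°
- ∠EDG = 56.31°
After 3 steps:
- ∠FNH = 18.76°
- ∠HFN = 11.24°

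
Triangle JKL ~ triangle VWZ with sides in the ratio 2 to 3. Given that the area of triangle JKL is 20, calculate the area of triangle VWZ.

Area ratio = (2/3)^2 = 4/9. Area of VWZ = 20 * 9/4 = 45.

45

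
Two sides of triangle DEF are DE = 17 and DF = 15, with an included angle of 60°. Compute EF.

By the law of cosines: EF^2 = DE^2 + DF^2 - 2*DE*DF*cos(D)
EF^2 = 17^2 + 15^2 - 2*17*15*cos(60°)
EF^2 = 289 + 225 - 510*(1/2)
EF^2 = 259
EF = sqrt(259)

sqrt(259)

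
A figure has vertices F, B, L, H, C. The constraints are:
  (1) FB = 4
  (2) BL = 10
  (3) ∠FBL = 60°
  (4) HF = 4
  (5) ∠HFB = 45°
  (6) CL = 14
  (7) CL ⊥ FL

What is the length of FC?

Step 1: By the law of cosines on triangle LBF: LF² = 10² + 4² − 2·10·4·cos(60°) = 76, so LF = 2·√19.
Step 2: By the law of cosines on triangle FLC: FC² = (2·√19)² + 14² − 2·2·√19·14·cos(90°) = 272, so FC = 4·√17.

Therefore, the length of FC = 4·√17.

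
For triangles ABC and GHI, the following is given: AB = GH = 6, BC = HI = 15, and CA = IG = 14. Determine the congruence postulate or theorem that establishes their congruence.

The given information provides:
AB = GH = 6, BC = HI = 15, and CA = IG = 14
This matches the SSS congruence theorem.
All three pairs of corresponding sides are equal (Side-Side-Side).

SSS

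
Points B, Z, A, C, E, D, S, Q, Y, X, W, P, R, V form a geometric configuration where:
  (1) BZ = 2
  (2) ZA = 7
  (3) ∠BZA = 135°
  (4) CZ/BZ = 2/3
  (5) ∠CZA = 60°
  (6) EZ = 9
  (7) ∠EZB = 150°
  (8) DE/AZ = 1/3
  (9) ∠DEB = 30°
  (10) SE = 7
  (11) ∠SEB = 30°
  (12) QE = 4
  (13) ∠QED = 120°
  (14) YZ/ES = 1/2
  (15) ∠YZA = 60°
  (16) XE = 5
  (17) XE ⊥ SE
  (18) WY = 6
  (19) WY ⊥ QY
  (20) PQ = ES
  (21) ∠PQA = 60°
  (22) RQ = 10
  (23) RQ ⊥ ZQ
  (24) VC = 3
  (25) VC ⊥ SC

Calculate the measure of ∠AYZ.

From the given relations: YZ = 1/2·ES = 1/2·7 ≈ 3.5.
Step 1: By the law of cosines on triangle YZA: YA² = 3.5² + 7² − 2·3.5·7·cos(60°) = 36.75, so YA = 7/2·√3.
Step 2: By the inverse law of cosines on triangle AYZ: cos(∠AYZ) = ((7/2·√3)² + 3.5² − 7²) / (2·7/2·√3·3.5) = 0/42.44 = 0, so ∠AYZ = 90°.

Therefore, the measure of angle ∠AYZ = 90°.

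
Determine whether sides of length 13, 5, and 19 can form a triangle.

Check the triangle inequality: 13 + 5 = 18 ≤ 19.
Since the sum of two sides does not exceed the third, no triangle can be formed.

No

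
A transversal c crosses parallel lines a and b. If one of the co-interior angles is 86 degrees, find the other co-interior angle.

Co-interior angles sum to 180: 180 - 86 = 94 degrees.

94 degrees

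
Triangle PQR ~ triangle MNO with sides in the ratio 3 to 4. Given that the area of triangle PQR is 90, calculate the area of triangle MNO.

Area ratio = (3/4)^2 = 9/16. Area of MNO = 90 * 16/9 = 160.

160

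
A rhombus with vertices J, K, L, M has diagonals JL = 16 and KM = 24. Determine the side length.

Half-diagonals are 8 and 12. side = sqrt(8^2 + 12^2) = sqrt(208) = 4*sqrt(13)

4*sqrt(13)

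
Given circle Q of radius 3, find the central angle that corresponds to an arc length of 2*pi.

Arc length L = 2πr × θ/360, so θ = 360L / (2πr).
θ = 360 × 2*pi / (2π × 3)
θ = 120°
θ = 120°

120°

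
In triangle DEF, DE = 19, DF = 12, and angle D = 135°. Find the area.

Area = (1/2) * DE * DF * sin(D)
Area = (1/2) * 19 * 12 * sin(135°)
Area = (1/2) * 19 * 12 * sqrt(2)/2
Area = 57*sqrt(2)

57*sqrt(2)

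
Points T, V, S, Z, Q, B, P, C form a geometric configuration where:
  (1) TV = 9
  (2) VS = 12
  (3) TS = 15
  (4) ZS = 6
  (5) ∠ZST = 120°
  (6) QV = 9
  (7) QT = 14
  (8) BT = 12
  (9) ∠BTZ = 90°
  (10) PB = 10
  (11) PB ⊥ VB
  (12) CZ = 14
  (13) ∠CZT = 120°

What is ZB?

Step 1: By the law of cosines on triangle ZST: ZT² = 6² + 15² − 2·6·15·cos(120°) = 351, so ZT = 3·√39.
Step 2: By the law of cosines on triangle ZTB: ZB² = (3·√39)² + 12² − 2·3·√39·12·cos(90°) = 495, so ZB = 3·√55.

Therefore, the length of ZB = 3·√55.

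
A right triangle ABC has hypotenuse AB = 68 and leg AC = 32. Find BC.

BC = sqrt(68^2 - 32^2) = sqrt(3600) = 60

60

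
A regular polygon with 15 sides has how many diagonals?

Total line segments between 15 vertices = C(15,2) = 105.
Subtract the 15 sides: 105 - 15 = 90 diagonals.

90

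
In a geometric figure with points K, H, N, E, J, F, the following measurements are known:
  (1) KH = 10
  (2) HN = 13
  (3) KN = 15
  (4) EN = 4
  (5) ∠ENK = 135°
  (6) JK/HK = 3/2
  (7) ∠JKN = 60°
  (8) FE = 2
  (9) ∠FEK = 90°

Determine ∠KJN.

From the given relations: JK = 3/2·HK = 3/2·10 = 15.
Step 1: By the law of cosines on triangle JKN: JN² = 15² + 15² − 2·15·15·cos(60°) = 225, so JN = 15.
Step 2: By the inverse law of cosines on triangle KJN: cos(∠KJN) = (15² + 15² − 15²) / (2·15·15) = 225/450 = 0.5, so ∠KJN = 60°.

Therefore, the measure of angle ∠KJN = 60°.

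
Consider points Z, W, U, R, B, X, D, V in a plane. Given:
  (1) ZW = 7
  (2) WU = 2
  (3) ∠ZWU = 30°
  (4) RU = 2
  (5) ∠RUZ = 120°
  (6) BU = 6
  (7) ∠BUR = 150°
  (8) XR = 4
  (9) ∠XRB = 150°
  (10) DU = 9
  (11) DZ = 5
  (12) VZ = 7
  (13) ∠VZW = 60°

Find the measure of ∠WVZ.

Step 1: By the law of cosines on triangle VZW: VW² = 7² + 7² − 2·7·7·cos(60°) = 49, so VW = 7.
Step 2: By the inverse law of cosines on triangle WVZ: cos(∠WVZ) = (7² + 7² − 7²) / (2·7·7) = 49/98 = 0.5, so ∠WVZ = 60°.

Therefore, the measure of angle ∠WVZ = 60°.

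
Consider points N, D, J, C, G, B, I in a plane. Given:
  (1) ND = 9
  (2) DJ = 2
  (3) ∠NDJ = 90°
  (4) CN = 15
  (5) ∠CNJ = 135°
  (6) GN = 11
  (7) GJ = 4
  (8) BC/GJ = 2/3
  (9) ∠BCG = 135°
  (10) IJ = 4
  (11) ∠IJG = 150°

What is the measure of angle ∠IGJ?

Step 1: By the law of cosines on triangle GJI: GI² = 4² + 4² − 2·4·4·cos(150°) = 59.71, so GI ≈ 7.73.
Step 2: By the inverse law of cosines on triangle IGJ: cos(∠IGJ) = (7.73² + 4² − 4²) / (2·7.73·4) = 59.71/61.82 = 0.9659, so ∠IGJ = 15°.

Therefore, the measure of angle ∠IGJ = 15°.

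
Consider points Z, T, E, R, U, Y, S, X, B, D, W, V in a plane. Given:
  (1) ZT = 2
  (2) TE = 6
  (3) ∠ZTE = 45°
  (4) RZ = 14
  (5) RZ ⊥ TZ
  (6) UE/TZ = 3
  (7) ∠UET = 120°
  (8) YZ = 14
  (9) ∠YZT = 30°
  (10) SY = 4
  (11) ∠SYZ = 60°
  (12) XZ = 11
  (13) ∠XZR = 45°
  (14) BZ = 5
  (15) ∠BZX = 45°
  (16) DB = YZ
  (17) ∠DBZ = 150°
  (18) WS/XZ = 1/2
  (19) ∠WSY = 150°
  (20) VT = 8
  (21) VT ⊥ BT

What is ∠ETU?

From the given relations: UE = 3·TZ = 3·2 = 6.
Step 1: By the law of cosines on triangle TEU: TU² = 6² + 6² − 2·6·6·cos(120°) = 108, so TU = 6·√3.
Step 2: By the inverse law of cosines on triangle ETU: cos(∠ETU) = (6² + (6·√3)² − 6²) / (2·6·6·√3) = 108/124.71 = 0.866, so ∠ETU = 30°.

Therefore, the measure of angle ∠ETU = 30°.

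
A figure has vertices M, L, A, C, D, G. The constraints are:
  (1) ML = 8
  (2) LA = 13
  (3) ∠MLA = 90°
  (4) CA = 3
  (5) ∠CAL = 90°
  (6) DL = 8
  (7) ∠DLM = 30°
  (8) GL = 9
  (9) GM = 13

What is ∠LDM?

Step 1: By the law of cosines on triangle DLM: DM² = 8² + 8² − 2·8·8·cos(30°) = 17.15, so DM ≈ 4.14.
Step 2: By the inverse law of cosines on triangle LDM: cos(∠LDM) = (8² + 4.14² − 8²) / (2·8·4.14) = 17.15/66.26 = 0.2588, so ∠LDM = 75°.

Therefore, the measure of angle ∠LDM = 75°.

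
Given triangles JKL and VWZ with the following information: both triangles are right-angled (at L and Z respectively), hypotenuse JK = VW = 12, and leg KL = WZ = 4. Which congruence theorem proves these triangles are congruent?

Consider the given information: both triangles are right-angled (at L and Z respectively), hypotenuse JK = VW = 12, and leg KL = WZ = 4
This is not SSS or SAS: SSS requires all three pairs of sides, but we don't have that. SAS requires two sides and the included angle between them.
The correct criterion is HL. The hypotenuse and one leg of two right triangles are equal (Hypotenuse-Leg).

HL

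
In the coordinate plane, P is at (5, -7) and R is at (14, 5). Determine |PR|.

The horizontal distance is |14 - 5| = 9 and the vertical distance is |5 - -7| = 12.
By the Pythagorean theorem, d = sqrt(9^2 + 12^2) = sqrt(225) = 15.

15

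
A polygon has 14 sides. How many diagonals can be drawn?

Each of the 14 vertices connects to 11 non-adjacent vertices via diagonals.
Total connections = 14 × 11 = 154, but each diagonal is counted twice.
Number of diagonals = 154 / 2 = 77.

77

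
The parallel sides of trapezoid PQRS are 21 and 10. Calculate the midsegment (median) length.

The midsegment of a trapezoid = (base1 + base2) / 2
midsegment = (21 + 10) / 2
midsegment = 31 / 2
midsegment = 31/2

31/2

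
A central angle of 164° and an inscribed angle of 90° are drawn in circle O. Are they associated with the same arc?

By the inscribed angle theorem, the inscribed angle for a central angle of 164° should be 164° / 2 = 82°.
The given inscribed angle is 90°, which does not equal 82°.
Therefore, no, they do not correspond to the same arc.

No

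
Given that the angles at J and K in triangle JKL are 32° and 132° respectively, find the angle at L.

angle L = 180 - 32 - 132 = 16 degrees.

16 degrees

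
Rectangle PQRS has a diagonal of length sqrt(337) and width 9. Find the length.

b = sqrt(d^2 - a^2) = sqrt(337 - 81) = sqrt(256) = 16

16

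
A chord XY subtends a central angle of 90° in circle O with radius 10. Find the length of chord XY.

Drop a perpendicular from the center to the chord, bisecting both the chord and the central angle.
Each half-chord = r sin(θ/2) = 10 sin(45°).
The full chord = 2 × 10 × sin(45°) = 10*sqrt(2).

10*sqrt(2)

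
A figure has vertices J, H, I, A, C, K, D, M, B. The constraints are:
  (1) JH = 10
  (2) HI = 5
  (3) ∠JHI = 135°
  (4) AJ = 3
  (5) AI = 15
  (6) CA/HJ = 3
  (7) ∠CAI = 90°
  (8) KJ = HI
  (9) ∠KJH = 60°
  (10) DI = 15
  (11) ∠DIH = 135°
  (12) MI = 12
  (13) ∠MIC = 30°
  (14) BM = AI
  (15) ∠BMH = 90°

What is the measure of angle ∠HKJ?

From the given relations: KJ = HI = 5.
Step 1: By the law of cosines on triangle KJH: KH² = 5² + 10² − 2·5·10·cos(60°) = 75, so KH = 5·√3.
Step 2: By the inverse law of cosines on triangle HKJ: cos(∠HKJ) = ((5·√3)² + 5² − 10²) / (2·5·√3·5) = 0/86.6 = 0, so ∠HKJ = 90°.

Therefore, the measure of angle ∠HKJ = 90°.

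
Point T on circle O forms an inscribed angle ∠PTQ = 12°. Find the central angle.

By the inscribed angle theorem, the central angle is twice the inscribed angle.
Central angle = 2 × 12° = 24°

24°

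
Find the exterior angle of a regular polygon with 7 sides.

Each exterior angle of a regular n-gon is 360 / n.
For n = 7: 360 / 7 = 360/7 degrees.

360/7 degrees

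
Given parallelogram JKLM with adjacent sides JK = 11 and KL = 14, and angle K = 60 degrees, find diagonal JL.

The diagonal of a parallelogram can be found by treating two adjacent sides and the diagonal as a triangle.
Applying the law of cosines with sides 11, 14 and included angle 60°:
d^2 = 121 + 196 - 308*cos(60°) = 163
d = sqrt(163)

sqrt(163)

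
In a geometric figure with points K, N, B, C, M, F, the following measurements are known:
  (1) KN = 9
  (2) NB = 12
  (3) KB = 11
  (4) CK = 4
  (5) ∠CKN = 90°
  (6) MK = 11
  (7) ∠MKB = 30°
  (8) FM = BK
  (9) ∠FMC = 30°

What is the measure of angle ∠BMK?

Step 1: By the law of cosines on triangle MKB: MB² = 11² + 11² − 2·11·11·cos(30°) = 32.42, so MB ≈ 5.69.
Step 2: By the inverse law of cosines on triangle BMK: cos(∠BMK) = (5.69² + 11² − 11²) / (2·5.69·11) = 32.42/125.27 = 0.2588, so ∠BMK = 75°.

Therefore, the measure of angle ∠BMK = 75°.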